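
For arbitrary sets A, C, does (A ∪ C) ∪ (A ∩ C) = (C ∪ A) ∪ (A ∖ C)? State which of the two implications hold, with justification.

Forward inclusion. Let x ∈ (A ∪ C) ∪ (A ∩ C). Then either x ∈ A and x ∉ C; or x ∈ C and x ∉ A; or x ∈ A ∩ C. In each case x ∈ (C ∪ A) ∪ (A ∖ C), so (A ∪ C) ∪ (A ∩ C) ⊆ (C ∪ A) ∪ (A ∖ C).

Reverse inclusion. Let x ∈ (C ∪ A) ∪ (A ∖ C). Then either x ∈ A and x ∉ C; or x ∈ C and x ∉ A; or x ∈ A ∩ C. In each case x ∈ (A ∪ C) ∪ (A ∩ C), so (C ∪ A) ∪ (A ∖ C) ⊆ (A ∪ C) ∪ (A ∩ C).

Both inclusions hold; the sets are equal.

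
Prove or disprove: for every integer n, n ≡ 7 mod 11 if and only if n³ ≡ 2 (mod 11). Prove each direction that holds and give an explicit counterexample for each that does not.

Both directions hold; the statement is true.

(←) For the converse, argue contrapositively. If n ≢ 7 (mod 11), then n is congruent to one of 0, 1, 2, 3, 4, 5, 6, 8, 9, 10 modulo 11, and these give n³ ≡ 0, 1, 8, 5, 9, 4, 7, 6, 3, 10 respectively — never 2.

(→) Suppose n ≡ 7 mod 11. Write n = 11j + 7. Then (11j + 7)³ = 1331j³ + 2541j² + 1617j + 343 = 11(121j³ + 231j² + 147j + 31) + 2, so n³ ≡ 2 (mod 11).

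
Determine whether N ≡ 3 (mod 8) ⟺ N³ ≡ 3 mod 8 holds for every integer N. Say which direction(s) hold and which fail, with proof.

[⇒] Suppose N ≡ 3 (mod 8). Write N = 8j + 3. Then (8j + 3)³ = 512j³ + 576j² + 216j + 27 = 8(64j³ + 72j² + 27j + 3) + 3, so N³ ≡ 3 (mod 8).

[⇐] Conversely, suppose N³ ≡ 3 (mod 8). The only residue r in {0, …, 7} with r³ ≡ 3 (mod 8) is r = 3, so N ≡ 3 (mod 8).

Equivalent; both directions hold.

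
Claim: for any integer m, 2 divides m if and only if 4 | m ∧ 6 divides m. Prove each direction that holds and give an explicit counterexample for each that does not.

Only the converse holds.

(⟹) This fails: take m = 2. Certainly 2 ∣ 2, but 4 ∤ 2.

(⟸) Suppose 4 ∣ m and 6 ∣ m. Any common multiple of 4 and 6 is a multiple of their lcm; here lcm(4, 6) = 4·6/gcd(4, 6) = 24/2 = 12, so 12 ∣ m. Since 2 ∣ 12, it follows that 2 ∣ m.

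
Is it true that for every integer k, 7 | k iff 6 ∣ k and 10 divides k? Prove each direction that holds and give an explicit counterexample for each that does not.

Both directions fail.

(⟹) This fails: take k = 7. Certainly 7 ∣ 7, but 6 ∤ 7.

(⟸) This fails: take k = 30. Both 6 ∣ 30 and 10 ∣ 30, yet 30 is not a multiple of 7 (since 30 = 4·7 + 2), so 7 ∤ 30.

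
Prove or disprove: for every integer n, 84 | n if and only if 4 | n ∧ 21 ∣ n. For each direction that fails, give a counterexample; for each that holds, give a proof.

Converse. Suppose 4 ∣ n and 21 ∣ n. Any common multiple of 4 and 21 is a multiple of their lcm; here gcd(4, 21) = 1, so lcm(4, 21) = 4·21 = 84, so 84 ∣ n.

Forward direction. If 84 ∣ n, write n = 84q. Since 84 = 21·4, n = 4·(21q), so 4 ∣ n; and since 84 = 4·21, n = 21·(4q), so 21 ∣ n.

Both directions hold.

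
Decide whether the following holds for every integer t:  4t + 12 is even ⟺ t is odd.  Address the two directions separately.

The forward direction fails; the converse holds.

Forward direction. This fails: take t = 6. Then 4t + 12 = 36, which is even, yet t = 6 is even, not odd.

Converse. Suppose t is odd. Since 4 is even, 4t is even for every t, so 4t + 12 has the same parity as 12, which is even. Hence 4t + 12 is even.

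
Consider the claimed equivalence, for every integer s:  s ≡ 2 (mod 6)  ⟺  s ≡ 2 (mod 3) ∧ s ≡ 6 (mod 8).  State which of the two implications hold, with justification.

Only the reverse direction holds.

Converse. If s ≡ 2 (mod 3) and s ≡ 6 (mod 8), then by the Chinese remainder theorem s ≡ 14 (mod 24). Since 14 ≡ 2 (mod 6) and 6 ∣ 24, we get s ≡ 2 (mod 6).

Forward direction. This fails: s = 8 gives 8 ≡ 2 (mod 6) but 8 ≡ 0 (mod 8), so the conjunction on the right does not hold.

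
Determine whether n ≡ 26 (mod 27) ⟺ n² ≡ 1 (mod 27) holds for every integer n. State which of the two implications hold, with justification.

Not equivalent: only (⇒) holds.

(←) This fails: take n = 1. Then 1² = 1 ≡ 1 (mod 27), yet 1 ≡ 1 (mod 27), not 26.

(→) Suppose n ≡ 26 (mod 27). Write n = 27j + 26. Then (27j + 26)² = 729j² + 1404j + 676 = 27(27j² + 52j + 25) + 1, so n² ≡ 1 (mod 27).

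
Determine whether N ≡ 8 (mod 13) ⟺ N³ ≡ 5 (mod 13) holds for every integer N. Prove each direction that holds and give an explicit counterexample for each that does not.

The forward direction holds; the converse fails.

(→) Suppose N ≡ 8 (mod 13). Write N = 13j + 8. Then (13j + 8)³ = 2197j³ + 4056j² + 2496j + 512 = 13(169j³ + 312j² + 192j + 39) + 5, so N³ ≡ 5 (mod 13).

(←) This fails: take N = 7. Then 7³ = 343 ≡ 5 (mod 13), yet 7 ≡ 7 (mod 13), not 8.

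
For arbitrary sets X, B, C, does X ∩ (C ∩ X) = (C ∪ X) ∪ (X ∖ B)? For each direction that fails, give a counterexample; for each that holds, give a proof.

Forward inclusion. Let x ∈ X ∩ (C ∩ X). Then either x ∈ X ∩ C and x ∉ B; or x ∈ X ∩ B ∩ C. In each case x ∈ (C ∪ X) ∪ (X ∖ B), so X ∩ (C ∩ X) ⊆ (C ∪ X) ∪ (X ∖ B).

Reverse inclusion. This inclusion fails. Take X = {1}, B = ∅, C = ∅; then 1 ∈ (C ∪ X) ∪ (X ∖ B) but 1 ∉ X ∩ (C ∩ X).

The sets are not equal: only the forward inclusion holds.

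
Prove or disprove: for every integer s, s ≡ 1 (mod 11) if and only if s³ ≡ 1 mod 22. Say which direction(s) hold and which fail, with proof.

(→) This fails: take s = 12. Then 12 ≡ 1 (mod 11), but 12³ = 1728 ≡ 12 (mod 22), not 1.

(←) Conversely, the residues r modulo 22 with r³ ≡ 1 (mod 22) are exactly {1}, and each is ≡ 1 (mod 11).

Only the converse holds.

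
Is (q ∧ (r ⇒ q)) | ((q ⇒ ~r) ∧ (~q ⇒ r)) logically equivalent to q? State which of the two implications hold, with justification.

Only the reverse direction holds.

(⟸) Assume the antecedent. If q is true, the consequent reduces to true regardless of the other variables. If q is false, the antecedent cannot hold. Either way the consequent holds.

(⟹) This fails. Under q = F, r = T, the left side is true but the right side is false.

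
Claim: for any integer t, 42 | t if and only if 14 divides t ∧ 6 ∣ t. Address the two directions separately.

The biconditional holds.

Forward direction. If 42 ∣ t, write t = 42q. Since 42 = 3·14, t = 14·(3q), so 14 ∣ t; and since 42 = 7·6, t = 6·(7q), so 6 ∣ t.

Converse. Suppose 14 ∣ t and 6 ∣ t. Any common multiple of 14 and 6 is a multiple of their lcm; here lcm(14, 6) = 14·6/gcd(14, 6) = 84/2 = 42, so 42 ∣ t.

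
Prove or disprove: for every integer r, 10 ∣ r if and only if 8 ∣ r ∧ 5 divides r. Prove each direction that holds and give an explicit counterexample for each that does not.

The forward direction fails; the converse holds.

[⇒] This fails: take r = 10. Certainly 10 ∣ 10, but 8 ∤ 10.

[⇐] Suppose 8 ∣ r and 5 ∣ r. Any common multiple of 8 and 5 is a multiple of their lcm; here gcd(8, 5) = 1, so lcm(8, 5) = 8·5 = 40, so 40 ∣ r. Since 10 ∣ 40, it follows that 10 ∣ r.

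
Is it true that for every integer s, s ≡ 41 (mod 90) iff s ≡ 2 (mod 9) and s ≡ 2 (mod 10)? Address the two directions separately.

Neither implication holds.

Forward direction. This fails: s = 41 gives 41 ≡ 41 (mod 90) but 41 ≡ 5 (mod 9), so the conjunction on the right does not hold.

Converse. This fails: s = 2 satisfies both congruences on the right (2 ≡ 2 mod 9 and 2 ≡ 2 mod 10) yet 2 ≡ 2 (mod 90), not 41.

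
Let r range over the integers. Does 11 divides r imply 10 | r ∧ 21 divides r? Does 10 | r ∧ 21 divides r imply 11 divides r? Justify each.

Neither implication holds.

(→) This fails: take r = 11. Certainly 11 ∣ 11, but 10 ∤ 11.

(←) This fails: take r = 210. Both 10 ∣ 210 and 21 ∣ 210, yet 210 is not a multiple of 11 (since 210 = 19·11 + 1), so 11 ∤ 210.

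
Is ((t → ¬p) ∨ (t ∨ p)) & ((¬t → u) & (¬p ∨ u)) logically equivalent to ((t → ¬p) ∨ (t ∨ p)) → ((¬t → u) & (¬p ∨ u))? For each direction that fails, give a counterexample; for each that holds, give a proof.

The biconditional holds.

(⟹) Assume the antecedent. If u is true, the consequent reduces to true regardless of the other variables. If u is false, the antecedent forces (p = F, u = F, t = T), and the consequent holds there. Either way the consequent holds.

(⟸) Assume the antecedent. If u is true, the consequent reduces to true regardless of the other variables. If u is false, the antecedent forces (p = F, u = F, t = T), and the consequent holds there. Either way the consequent holds.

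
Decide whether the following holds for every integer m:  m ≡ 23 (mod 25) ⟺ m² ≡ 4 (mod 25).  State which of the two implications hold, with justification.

(←) This fails: take m = 2. Then 2² = 4 ≡ 4 (mod 25), yet 2 ≡ 2 (mod 25), not 23.

(→) Suppose m ≡ 23 (mod 25). Write m = 25j + 23. Then (25j + 23)² = 625j² + 1150j + 529 = 25(25j² + 46j + 21) + 4, so m² ≡ 4 (mod 25).

The forward direction holds; the converse fails.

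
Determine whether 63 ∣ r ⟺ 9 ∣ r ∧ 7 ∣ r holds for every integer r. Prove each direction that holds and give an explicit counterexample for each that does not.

The biconditional holds.

Forward direction. If 63 ∣ r, write r = 63q. Since 63 = 7·9, r = 9·(7q), so 9 ∣ r; and since 63 = 9·7, r = 7·(9q), so 7 ∣ r.

Converse. Suppose 9 ∣ r and 7 ∣ r. Any common multiple of 9 and 7 is a multiple of their lcm; here gcd(9, 7) = 1, so lcm(9, 7) = 9·7 = 63, so 63 ∣ r.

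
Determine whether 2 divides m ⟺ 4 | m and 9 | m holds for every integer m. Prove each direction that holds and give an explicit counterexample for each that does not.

(⇒) fails; (⇐) holds.

(←) Suppose 4 ∣ m and 9 ∣ m. Any common multiple of 4 and 9 is a multiple of their lcm; here gcd(4, 9) = 1, so lcm(4, 9) = 4·9 = 36, so 36 ∣ m. Since 2 ∣ 36, it follows that 2 ∣ m.

(→) This fails: take m = 2. Certainly 2 ∣ 2, but 4 ∤ 2.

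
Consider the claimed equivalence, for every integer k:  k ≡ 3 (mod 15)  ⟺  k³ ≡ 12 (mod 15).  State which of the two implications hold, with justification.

Forward direction. Suppose k ≡ 3 (mod 15). Write k = 15j + 3. Then (15j + 3)³ = 3375j³ + 2025j² + 405j + 27 = 15(225j³ + 135j² + 27j + 1) + 12, so k³ ≡ 12 (mod 15).

Converse. Suppose k³ ≡ 12 (mod 15). The only residue r in {0, …, 14} with r³ ≡ 12 (mod 15) is r = 3, so k ≡ 3 (mod 15).

Both implications hold.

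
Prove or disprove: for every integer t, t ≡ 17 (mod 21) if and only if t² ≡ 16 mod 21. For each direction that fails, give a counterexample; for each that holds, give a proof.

(⇒) Suppose t ≡ 17 (mod 21). Write t = 21j + 17. Then (21j + 17)² = 441j² + 714j + 289 = 21(21j² + 34j + 13) + 16, so t² ≡ 16 (mod 21).

(⇐) This fails: take t = 4. Then 4² = 16 ≡ 16 (mod 21), yet 4 ≡ 4 (mod 21), not 17.

(⇒) holds; (⇐) fails.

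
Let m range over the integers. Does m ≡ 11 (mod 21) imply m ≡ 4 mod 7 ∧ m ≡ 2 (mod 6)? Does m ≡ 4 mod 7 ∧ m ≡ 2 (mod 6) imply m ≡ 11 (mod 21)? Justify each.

(⇒) fails; (⇐) holds.

(⟹) This fails: m = 11 gives 11 ≡ 11 (mod 21) but 11 ≡ 5 (mod 6), so the conjunction on the right does not hold.

(⟸) Conversely, if m ≡ 4 (mod 7) and m ≡ 2 (mod 6), then by the Chinese remainder theorem m ≡ 32 (mod 42). Since 32 ≡ 11 (mod 21) and 21 ∣ 42, we get m ≡ 11 (mod 21).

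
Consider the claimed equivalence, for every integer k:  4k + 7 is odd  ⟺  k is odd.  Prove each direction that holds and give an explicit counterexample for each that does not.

[⇒] This fails: take k = 6. Then 4k + 7 = 31, which is odd, yet k = 6 is even, not odd.

[⇐] Suppose k is odd. Since 4 is even, 4k is even for every k, so 4k + 7 has the same parity as 7, which is odd. Hence 4k + 7 is odd.

Only the converse holds.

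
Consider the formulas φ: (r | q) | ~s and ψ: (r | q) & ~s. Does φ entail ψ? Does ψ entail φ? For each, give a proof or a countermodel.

Only the converse holds.

Converse. Assume the antecedent. If q is true, (r | q) | ~s reduces to true regardless of the other variables. If q is false, the antecedent forces (q = F, s = F, r = T), and (r | q) | ~s holds there. Either way (r | q) | ~s holds.

Forward direction. This fails. Under q = F, s = F, r = F, the left side is true but the right side is false.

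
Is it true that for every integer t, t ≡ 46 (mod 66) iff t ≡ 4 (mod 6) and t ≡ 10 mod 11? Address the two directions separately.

Forward direction. This fails: t = 46 gives 46 ≡ 46 (mod 66) but 46 ≡ 2 (mod 11), so the conjunction on the right does not hold.

Converse. This fails: t = 10 satisfies both congruences on the right (10 ≡ 4 mod 6 and 10 ≡ 10 mod 11) yet 10 ≡ 10 (mod 66), not 46.

Neither direction holds.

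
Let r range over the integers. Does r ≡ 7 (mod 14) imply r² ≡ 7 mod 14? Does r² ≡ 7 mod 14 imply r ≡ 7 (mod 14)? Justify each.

Both directions hold; the statement is true.

[⇒] Suppose r ≡ 7 (mod 14). Write r = 14j + 7. Then (14j + 7)² = 196j² + 196j + 49 = 14(14j² + 14j + 3) + 7, so r² ≡ 7 (mod 14).

[⇐] Conversely, suppose r² ≡ 7 (mod 14). The only residue r in {0, …, 13} with r² ≡ 7 (mod 14) is r = 7, so r ≡ 7 (mod 14).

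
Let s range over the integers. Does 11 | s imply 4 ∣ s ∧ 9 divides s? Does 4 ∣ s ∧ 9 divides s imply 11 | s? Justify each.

Both directions fail.

Forward direction. This fails: take s = 11. Certainly 11 ∣ 11, but 4 ∤ 11.

Converse. This fails: take s = 36. Both 4 ∣ 36 and 9 ∣ 36, yet 36 is not a multiple of 11 (since 36 = 3·11 + 3), so 11 ∤ 36.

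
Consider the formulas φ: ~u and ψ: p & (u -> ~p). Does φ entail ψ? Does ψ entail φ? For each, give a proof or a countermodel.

Not equivalent: only (⇐) holds.

(⇒) This fails. Under p = F, u = F, the left side is true but the right side is false.

(⇐) Assume the antecedent. If p is true, the antecedent forces (p = T, u = F), and ~u holds there. If p is false, the antecedent cannot hold. Either way ~u holds.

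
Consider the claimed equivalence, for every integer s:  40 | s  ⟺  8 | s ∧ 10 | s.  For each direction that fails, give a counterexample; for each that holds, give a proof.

Both implications hold.

(⟹) If 40 ∣ s, write s = 40q. Since 40 = 5·8, s = 8·(5q), so 8 ∣ s; and since 40 = 4·10, s = 10·(4q), so 10 ∣ s.

(⟸) Suppose 8 ∣ s and 10 ∣ s. Any common multiple of 8 and 10 is a multiple of their lcm; here lcm(8, 10) = 8·10/gcd(8, 10) = 80/2 = 40, so 40 ∣ s.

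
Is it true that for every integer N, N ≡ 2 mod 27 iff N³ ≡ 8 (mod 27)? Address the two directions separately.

(⇒) holds; (⇐) fails.

Forward direction. Suppose N ≡ 2 mod 27. Write N = 27j + 2. Then (27j + 2)³ = 19683j³ + 4374j² + 324j + 8 = 27(729j³ + 162j² + 12j) + 8, so N³ ≡ 8 (mod 27).

Converse. This fails: take N = 11. Then 11³ = 1331 ≡ 8 (mod 27), yet 11 ≡ 11 (mod 27), not 2.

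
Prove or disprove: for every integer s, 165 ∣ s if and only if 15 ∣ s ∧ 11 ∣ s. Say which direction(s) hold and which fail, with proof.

(⇒) If 165 ∣ s, write s = 165q. Since 165 = 11·15, s = 15·(11q), so 15 ∣ s; and since 165 = 15·11, s = 11·(15q), so 11 ∣ s.

(⇐) Suppose 15 ∣ s and 11 ∣ s. Any common multiple of 15 and 11 is a multiple of their lcm; here gcd(15, 11) = 1, so lcm(15, 11) = 15·11 = 165, so 165 ∣ s.

The biconditional holds.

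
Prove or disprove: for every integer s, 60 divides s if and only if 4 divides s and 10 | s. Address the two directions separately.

The forward direction holds; the converse fails.

[⇒] If 60 ∣ s, write s = 60q. Since 60 = 15·4, s = 4·(15q), so 4 ∣ s; and since 60 = 6·10, s = 10·(6q), so 10 ∣ s.

[⇐] This fails: take s = 20. Both 4 ∣ 20 and 10 ∣ 20, yet 20 is not a multiple of 60 (since 20 = 0·60 + 20), so 60 ∤ 20.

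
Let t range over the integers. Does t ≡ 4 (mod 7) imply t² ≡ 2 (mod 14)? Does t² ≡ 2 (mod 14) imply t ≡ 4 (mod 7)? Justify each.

[⇒] This fails: take t = 11. Then 11 ≡ 4 (mod 7), but 11² = 121 ≡ 9 (mod 14), not 2.

[⇐] This fails: take t = 10. Then 10² = 100 ≡ 2 (mod 14), yet 10 ≡ 3 (mod 7), not 4.

Both directions fail.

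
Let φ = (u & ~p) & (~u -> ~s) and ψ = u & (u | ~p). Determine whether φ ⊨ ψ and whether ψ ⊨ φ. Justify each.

The forward direction holds; the converse fails.

Forward direction. Assume the antecedent. If p is true, the antecedent cannot hold. If p is false, the antecedent forces (p = F, s = F, u = T) or (p = F, s = T, u = T), and u & (u | ~p) holds there. Either way u & (u | ~p) holds.

Converse. This fails. Under p = T, s = F, u = T, the left side is false but the right side is true.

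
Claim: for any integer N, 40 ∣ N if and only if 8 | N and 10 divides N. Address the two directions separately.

Both directions hold.

(⟹) If 40 ∣ N, write N = 40q. Since 40 = 5·8, N = 8·(5q), so 8 ∣ N; and since 40 = 4·10, N = 10·(4q), so 10 ∣ N.

(⟸) Suppose 8 ∣ N and 10 ∣ N. Any common multiple of 8 and 10 is a multiple of their lcm; here lcm(8, 10) = 8·10/gcd(8, 10) = 80/2 = 40, so 40 ∣ N.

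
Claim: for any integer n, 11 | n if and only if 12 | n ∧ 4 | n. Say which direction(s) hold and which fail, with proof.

Forward direction. This fails: take n = 11. Certainly 11 ∣ 11, but 12 ∤ 11.

Converse. This fails: take n = 12. Both 12 ∣ 12 and 4 ∣ 12, yet 12 is not a multiple of 11 (since 12 = 1·11 + 1), so 11 ∤ 12.

Neither direction holds.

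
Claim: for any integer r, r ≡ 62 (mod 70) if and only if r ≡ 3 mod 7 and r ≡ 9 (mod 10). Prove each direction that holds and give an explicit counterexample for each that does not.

Neither direction holds.

[⇒] This fails: r = 62 gives 62 ≡ 62 (mod 70) but 62 ≡ 6 (mod 7), so the conjunction on the right does not hold.

[⇐] This fails: r = 59 satisfies both congruences on the right (59 ≡ 3 mod 7 and 59 ≡ 9 mod 10) yet 59 ≡ 59 (mod 70), not 62.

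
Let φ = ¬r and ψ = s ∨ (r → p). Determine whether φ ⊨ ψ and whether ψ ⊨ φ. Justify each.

(→) Assume the antecedent. If p is true, s ∨ (r → p) reduces to true regardless of the other variables. If p is false, the antecedent forces (p = F, s = F, r = F) or (p = F, s = T, r = F), and s ∨ (r → p) holds there. Either way s ∨ (r → p) holds.

(←) This fails. Under p = T, s = F, r = T, the left side is false but the right side is true.

(⇒) holds; (⇐) fails.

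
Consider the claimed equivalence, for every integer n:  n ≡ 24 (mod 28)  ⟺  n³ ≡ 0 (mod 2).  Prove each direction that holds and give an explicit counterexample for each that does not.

Not equivalent: only (⇒) holds.

(→) Suppose n ≡ 24 (mod 28). Then n³ ≡ 24³ = 13824 (mod 28), and since 2 ∣ 28, also n³ ≡ 0 (mod 2).

(←) This fails: take n = 0. Then 0³ = 0 ≡ 0 (mod 2), yet 0 ≡ 0 (mod 28), not 24.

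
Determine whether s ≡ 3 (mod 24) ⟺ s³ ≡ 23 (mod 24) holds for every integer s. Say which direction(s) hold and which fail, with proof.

(→) This fails: take s = 3. Then 3 ≡ 3 (mod 24), but 3³ = 27 ≡ 3 (mod 24), not 23.

(←) This fails: take s = 23. Then 23³ = 12167 ≡ 23 (mod 24), yet 23 ≡ 23 (mod 24), not 3.

Neither implication holds.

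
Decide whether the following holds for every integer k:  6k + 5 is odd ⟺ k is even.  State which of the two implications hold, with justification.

Not equivalent: only (⇐) holds.

Forward direction. This fails: take k = 7. Then 6k + 5 = 47, which is odd, yet k = 7 is odd, not even.

Converse. Suppose k is even. Since 6 is even, 6k is even for every k, so 6k + 5 has the same parity as 5, which is odd. Hence 6k + 5 is odd.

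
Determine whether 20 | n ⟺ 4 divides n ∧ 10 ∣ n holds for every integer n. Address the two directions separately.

Equivalent; both directions hold.

(⟹) If 20 ∣ n, write n = 20q. Since 20 = 5·4, n = 4·(5q), so 4 ∣ n; and since 20 = 2·10, n = 10·(2q), so 10 ∣ n.

(⟸) Suppose 4 ∣ n and 10 ∣ n. Any common multiple of 4 and 10 is a multiple of their lcm; here lcm(4, 10) = 4·10/gcd(4, 10) = 40/2 = 20, so 20 ∣ n.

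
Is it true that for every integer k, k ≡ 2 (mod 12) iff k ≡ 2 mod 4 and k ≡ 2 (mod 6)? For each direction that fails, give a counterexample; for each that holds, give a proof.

(←) If k ≡ 2 (mod 4) and k ≡ 2 (mod 6), then by the Chinese remainder theorem k ≡ 2 (mod 12). This is exactly k ≡ 2 (mod 12).

(→) Suppose k ≡ 2 (mod 12); write k = 12j + 2. Since 4 ∣ 12, reducing mod 4 gives k ≡ 2 (mod 4); since 6 ∣ 12, reducing mod 6 gives k ≡ 2 (mod 6).

The biconditional holds.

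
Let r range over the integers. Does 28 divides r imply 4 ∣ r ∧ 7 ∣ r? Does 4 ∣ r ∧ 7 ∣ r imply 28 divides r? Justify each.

Both implications hold.

(→) If 28 ∣ r, write r = 28q. Since 28 = 7·4, r = 4·(7q), so 4 ∣ r; and since 28 = 4·7, r = 7·(4q), so 7 ∣ r.

(←) Suppose 4 ∣ r and 7 ∣ r. Any common multiple of 4 and 7 is a multiple of their lcm; here gcd(4, 7) = 1, so lcm(4, 7) = 4·7 = 28, so 28 ∣ r.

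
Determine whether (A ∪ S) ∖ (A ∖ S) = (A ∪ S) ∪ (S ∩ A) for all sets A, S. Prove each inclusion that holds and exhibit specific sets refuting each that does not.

(⊆) holds; (⊇) fails.

(⊆) Let x ∈ (A ∪ S) ∖ (A ∖ S). Then either x ∈ S and x ∉ A; or x ∈ A ∩ S. In each case x ∈ (A ∪ S) ∪ (S ∩ A), so (A ∪ S) ∖ (A ∖ S) ⊆ (A ∪ S) ∪ (S ∩ A).

(⊇) This inclusion fails. Take A = {1}, S = ∅; then 1 ∈ (A ∪ S) ∪ (S ∩ A) but 1 ∉ (A ∪ S) ∖ (A ∖ S).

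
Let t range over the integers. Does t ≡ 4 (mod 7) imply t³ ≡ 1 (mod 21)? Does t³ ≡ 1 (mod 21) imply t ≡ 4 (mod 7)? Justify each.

(⇒) fails and (⇐) fails.

(⇒) This fails: take t = 11. Then 11 ≡ 4 (mod 7), but 11³ = 1331 ≡ 8 (mod 21), not 1.

(⇐) This fails: take t = 1. Then 1³ = 1 ≡ 1 (mod 21), yet 1 ≡ 1 (mod 7), not 4.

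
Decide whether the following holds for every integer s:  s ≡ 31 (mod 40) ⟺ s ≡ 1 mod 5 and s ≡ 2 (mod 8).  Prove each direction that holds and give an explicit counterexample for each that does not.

[⇒] This fails: s = 31 gives 31 ≡ 31 (mod 40) but 31 ≡ 7 (mod 8), so the conjunction on the right does not hold.

[⇐] This fails: s = 26 satisfies both congruences on the right (26 ≡ 1 mod 5 and 26 ≡ 2 mod 8) yet 26 ≡ 26 (mod 40), not 31.

Neither implication holds.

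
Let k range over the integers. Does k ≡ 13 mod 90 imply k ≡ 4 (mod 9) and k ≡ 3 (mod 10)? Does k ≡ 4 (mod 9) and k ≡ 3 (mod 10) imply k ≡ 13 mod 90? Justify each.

Both implications hold.

[⇒] Suppose k ≡ 13 (mod 90); write k = 90j + 13. Since 9 ∣ 90, reducing mod 9 gives k ≡ 13 ≡ 4 (mod 9); since 10 ∣ 90, reducing mod 10 gives k ≡ 13 ≡ 3 (mod 10).

[⇐] Conversely, if k ≡ 4 (mod 9) and k ≡ 3 (mod 10), then by the Chinese remainder theorem k ≡ 13 (mod 90). This is exactly k ≡ 13 (mod 90).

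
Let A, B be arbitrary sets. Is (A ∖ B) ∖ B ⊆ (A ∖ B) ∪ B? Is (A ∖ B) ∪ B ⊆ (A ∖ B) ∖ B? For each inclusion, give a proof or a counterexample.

Forward inclusion. Let x ∈ (A ∖ B) ∖ B. Then x ∈ A and x ∉ B, from which x ∈ (A ∖ B) ∪ B.

Reverse inclusion. This inclusion fails. Take A = ∅, B = {1}; then 1 ∈ (A ∖ B) ∪ B but 1 ∉ (A ∖ B) ∖ B.

(⊆) holds; (⊇) fails.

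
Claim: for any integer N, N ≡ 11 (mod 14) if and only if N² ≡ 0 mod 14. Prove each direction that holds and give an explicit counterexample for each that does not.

(⇒) This fails: take N = 11. Then 11 ≡ 11 (mod 14), but 11² = 121 ≡ 9 (mod 14), not 0.

(⇐) This fails: take N = 0. Then 0² = 0 ≡ 0 (mod 14), yet 0 ≡ 0 (mod 14), not 11.

Neither direction holds.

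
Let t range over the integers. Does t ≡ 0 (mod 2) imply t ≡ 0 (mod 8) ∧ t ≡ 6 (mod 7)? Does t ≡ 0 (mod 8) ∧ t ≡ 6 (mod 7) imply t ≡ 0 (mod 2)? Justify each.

(⟸) If t ≡ 0 (mod 8) and t ≡ 6 (mod 7), then by the Chinese remainder theorem t ≡ 48 (mod 56). Since 48 ≡ 0 (mod 2) and 2 ∣ 56, we get t ≡ 0 (mod 2).

(⟹) This fails: t = 0 gives 0 ≡ 0 (mod 2) but 0 ≡ 0 (mod 7), so the conjunction on the right does not hold.

Not equivalent: only (⇐) holds.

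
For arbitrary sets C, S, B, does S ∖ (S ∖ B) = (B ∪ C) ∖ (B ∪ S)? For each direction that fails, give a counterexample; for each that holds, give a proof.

(⊆) This inclusion fails. Take C = ∅, S = {1}, B = {1}; then 1 ∈ S ∖ (S ∖ B) but 1 ∉ (B ∪ C) ∖ (B ∪ S).

(⊇) This inclusion fails. Take C = {1}, S = ∅, B = ∅; then 1 ∈ (B ∪ C) ∖ (B ∪ S) but 1 ∉ S ∖ (S ∖ B).

Both inclusions fail.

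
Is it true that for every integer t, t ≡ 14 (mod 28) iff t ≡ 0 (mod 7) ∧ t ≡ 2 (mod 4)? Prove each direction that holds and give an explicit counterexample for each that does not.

[⇐] If t ≡ 0 (mod 7) and t ≡ 2 (mod 4), then by the Chinese remainder theorem t ≡ 14 (mod 28). This is exactly t ≡ 14 (mod 28).

[⇒] Suppose t ≡ 14 (mod 28); write t = 28j + 14. Since 7 ∣ 28, reducing mod 7 gives t ≡ 14 ≡ 0 (mod 7); since 4 ∣ 28, reducing mod 4 gives t ≡ 14 ≡ 2 (mod 4).

Both directions hold.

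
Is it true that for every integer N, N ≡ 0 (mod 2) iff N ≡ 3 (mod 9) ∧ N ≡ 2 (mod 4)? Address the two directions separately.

Only the reverse direction holds.

(⟸) If N ≡ 3 (mod 9) and N ≡ 2 (mod 4), then by the Chinese remainder theorem N ≡ 30 (mod 36). Since 30 ≡ 0 (mod 2) and 2 ∣ 36, we get N ≡ 0 (mod 2).

(⟹) This fails: N = 0 gives 0 ≡ 0 (mod 2) but 0 ≡ 0 (mod 9), so the conjunction on the right does not hold.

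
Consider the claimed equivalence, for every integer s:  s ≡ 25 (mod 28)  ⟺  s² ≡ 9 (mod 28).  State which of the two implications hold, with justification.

Not equivalent: only (⇒) holds.

[⇒] Suppose s ≡ 25 (mod 28). Write s = 28j + 25. Then (28j + 25)² = 784j² + 1400j + 625 = 28(28j² + 50j + 22) + 9, so s² ≡ 9 (mod 28).

[⇐] This fails: take s = 3. Then 3² = 9 ≡ 9 (mod 28), yet 3 ≡ 3 (mod 28), not 25.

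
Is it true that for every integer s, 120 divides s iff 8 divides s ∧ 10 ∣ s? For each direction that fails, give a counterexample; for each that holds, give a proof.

(⟹) If 120 ∣ s, write s = 120q. Since 120 = 15·8, s = 8·(15q), so 8 ∣ s; and since 120 = 12·10, s = 10·(12q), so 10 ∣ s.

(⟸) This fails: take s = 40. Both 8 ∣ 40 and 10 ∣ 40, yet 40 is not a multiple of 120 (since 40 = 0·120 + 40), so 120 ∤ 40.

Not equivalent: only (⇒) holds.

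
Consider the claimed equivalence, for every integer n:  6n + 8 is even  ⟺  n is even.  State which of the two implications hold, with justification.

(⟸) Suppose n is even. Since 6 is even, 6n is even for every n, so 6n + 8 has the same parity as 8, which is even. Hence 6n + 8 is even.

(⟹) This fails: take n = 7. Then 6n + 8 = 50, which is even, yet n = 7 is odd, not even.

(⇒) fails; (⇐) holds.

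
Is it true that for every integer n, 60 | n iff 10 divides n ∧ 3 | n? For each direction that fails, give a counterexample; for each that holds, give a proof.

(⇐) This fails: take n = 30. Both 10 ∣ 30 and 3 ∣ 30, yet 30 is not a multiple of 60 (since 30 = 0·60 + 30), so 60 ∤ 30.

(⇒) If 60 ∣ n, write n = 60q. Since 60 = 6·10, n = 10·(6q), so 10 ∣ n; and since 60 = 20·3, n = 3·(20q), so 3 ∣ n.

Only the forward direction holds.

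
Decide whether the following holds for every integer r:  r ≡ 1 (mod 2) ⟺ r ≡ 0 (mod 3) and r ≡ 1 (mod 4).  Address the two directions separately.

The forward direction fails; the converse holds.

(⇐) If r ≡ 0 (mod 3) and r ≡ 1 (mod 4), then by the Chinese remainder theorem r ≡ 9 (mod 12). Since 9 ≡ 1 (mod 2) and 2 ∣ 12, we get r ≡ 1 (mod 2).

(⇒) This fails: r = 1 gives 1 ≡ 1 (mod 2) but 1 ≡ 1 (mod 3), so the conjunction on the right does not hold.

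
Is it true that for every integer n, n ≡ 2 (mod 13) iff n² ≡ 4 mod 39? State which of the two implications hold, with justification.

(⇒) fails and (⇐) fails.

(→) This fails: take n = 15. Then 15 ≡ 2 (mod 13), but 15² = 225 ≡ 30 (mod 39), not 4.

(←) This fails: take n = 11. Then 11² = 121 ≡ 4 (mod 39), yet 11 ≡ 11 (mod 13), not 2.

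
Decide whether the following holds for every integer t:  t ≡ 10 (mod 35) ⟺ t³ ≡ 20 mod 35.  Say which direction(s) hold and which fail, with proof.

Converse. This fails: take t = 5. Then 5³ = 125 ≡ 20 (mod 35), yet 5 ≡ 5 (mod 35), not 10.

Forward direction. Suppose t ≡ 10 (mod 35). Write t = 35j + 10. Then (35j + 10)³ = 42875j³ + 36750j² + 10500j + 1000 = 35(1225j³ + 1050j² + 300j + 28) + 20, so t³ ≡ 20 (mod 35).

Only the forward direction holds.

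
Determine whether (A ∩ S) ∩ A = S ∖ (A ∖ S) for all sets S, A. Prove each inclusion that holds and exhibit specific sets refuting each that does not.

Only the forward inclusion holds.

(⊆) Let x ∈ (A ∩ S) ∩ A. Then x ∈ S ∩ A, from which x ∈ S ∖ (A ∖ S).

(⊇) This inclusion fails. Take S = {1}, A = ∅; then 1 ∈ S ∖ (A ∖ S) but 1 ∉ (A ∩ S) ∩ A.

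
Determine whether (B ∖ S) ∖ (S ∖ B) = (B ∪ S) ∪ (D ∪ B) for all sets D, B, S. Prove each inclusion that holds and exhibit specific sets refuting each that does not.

Forward inclusion. Let x ∈ (B ∖ S) ∖ (S ∖ B). Then either x ∈ B and x ∉ D, S; or x ∈ D ∩ B and x ∉ S. In each case x ∈ (B ∪ S) ∪ (D ∪ B), so (B ∖ S) ∖ (S ∖ B) ⊆ (B ∪ S) ∪ (D ∪ B).

Reverse inclusion. This inclusion fails. Take D = {1}, B = ∅, S = ∅; then 1 ∈ (B ∪ S) ∪ (D ∪ B) but 1 ∉ (B ∖ S) ∖ (S ∖ B).

The sets are not equal: only the forward inclusion holds.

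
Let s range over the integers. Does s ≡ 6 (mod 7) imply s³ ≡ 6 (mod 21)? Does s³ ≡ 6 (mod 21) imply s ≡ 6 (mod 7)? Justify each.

(⇒) fails and (⇐) fails.

[⇒] This fails: take s = 13. Then 13 ≡ 6 (mod 7), but 13³ = 2197 ≡ 13 (mod 21), not 6.

[⇐] This fails: take s = 3. Then 3³ = 27 ≡ 6 (mod 21), yet 3 ≡ 3 (mod 7), not 6.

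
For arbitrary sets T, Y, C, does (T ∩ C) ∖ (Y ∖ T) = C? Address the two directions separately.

(⟸) This inclusion fails. Take T = ∅, Y = ∅, C = {1}; then 1 ∈ C but 1 ∉ (T ∩ C) ∖ (Y ∖ T).

(⟹) Let x ∈ (T ∩ C) ∖ (Y ∖ T). Then either x ∈ T ∩ C and x ∉ Y; or x ∈ T ∩ Y ∩ C. In each case x ∈ C, so (T ∩ C) ∖ (Y ∖ T) ⊆ C.

Only the forward inclusion holds.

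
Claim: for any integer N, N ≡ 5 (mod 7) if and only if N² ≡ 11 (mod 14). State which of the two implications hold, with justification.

(⟹) This fails: take N = 12. Then 12 ≡ 5 (mod 7), but 12² = 144 ≡ 4 (mod 14), not 11.

(⟸) This fails: take N = 9. Then 9² = 81 ≡ 11 (mod 14), yet 9 ≡ 2 (mod 7), not 5.

(⇒) fails and (⇐) fails.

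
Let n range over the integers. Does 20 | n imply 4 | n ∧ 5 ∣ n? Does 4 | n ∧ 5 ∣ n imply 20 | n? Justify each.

Equivalent; both directions hold.

(→) If 20 ∣ n, write n = 20q. Since 20 = 5·4, n = 4·(5q), so 4 ∣ n; and since 20 = 4·5, n = 5·(4q), so 5 ∣ n.

(←) Suppose 4 ∣ n and 5 ∣ n. Any common multiple of 4 and 5 is a multiple of their lcm; here gcd(4, 5) = 1, so lcm(4, 5) = 4·5 = 20, so 20 ∣ n.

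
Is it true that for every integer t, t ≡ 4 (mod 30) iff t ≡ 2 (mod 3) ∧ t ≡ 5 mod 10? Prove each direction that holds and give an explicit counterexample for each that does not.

(⇒) This fails: t = 4 gives 4 ≡ 4 (mod 30) but 4 ≡ 1 (mod 3), so the conjunction on the right does not hold.

(⇐) This fails: t = 5 satisfies both congruences on the right (5 ≡ 2 mod 3 and 5 ≡ 5 mod 10) yet 5 ≡ 5 (mod 30), not 4.

(⇒) fails and (⇐) fails.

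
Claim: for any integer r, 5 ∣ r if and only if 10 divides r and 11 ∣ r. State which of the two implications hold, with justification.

(⟹) This fails: take r = 5. Certainly 5 ∣ 5, but 10 ∤ 5.

(⟸) Suppose 10 ∣ r and 11 ∣ r. Any common multiple of 10 and 11 is a multiple of their lcm; here gcd(10, 11) = 1, so lcm(10, 11) = 10·11 = 110, so 110 ∣ r. Since 5 ∣ 110, it follows that 5 ∣ r.

(⇒) fails; (⇐) holds.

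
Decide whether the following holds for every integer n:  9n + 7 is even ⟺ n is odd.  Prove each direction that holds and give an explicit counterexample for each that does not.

(⇒) Suppose 9n + 7 is even. Since 9 is odd, 9n and n have the same parity, so 9n + 7 ≡ n + 7 (mod 2). As 7 is odd, 9n + 7 is even exactly when n is odd. Thus n is odd.

(⇐) Conversely, suppose n is odd; write n = 2j + 1. Then 9n + 7 = 9·(2j + 1) + 7 = 2·9j + 16, which is even.

The biconditional holds.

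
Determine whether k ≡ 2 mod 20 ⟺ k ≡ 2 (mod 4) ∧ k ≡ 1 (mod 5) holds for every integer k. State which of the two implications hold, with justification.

Both directions fail.

(⟹) This fails: k = 2 gives 2 ≡ 2 (mod 20) but 2 ≡ 2 (mod 5), so the conjunction on the right does not hold.

(⟸) This fails: k = 6 satisfies both congruences on the right (6 ≡ 2 mod 4 and 6 ≡ 1 mod 5) yet 6 ≡ 6 (mod 20), not 2.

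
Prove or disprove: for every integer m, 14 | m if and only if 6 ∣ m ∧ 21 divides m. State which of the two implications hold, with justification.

[⇒] This fails: take m = 14. Certainly 14 ∣ 14, but 6 ∤ 14.

[⇐] Suppose 6 ∣ m and 21 ∣ m. Any common multiple of 6 and 21 is a multiple of their lcm; here lcm(6, 21) = 6·21/gcd(6, 21) = 126/3 = 42, so 42 ∣ m. Since 14 ∣ 42, it follows that 14 ∣ m.

Only the reverse direction holds.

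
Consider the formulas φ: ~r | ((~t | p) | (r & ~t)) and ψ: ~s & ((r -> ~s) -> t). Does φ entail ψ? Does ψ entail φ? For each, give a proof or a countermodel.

Neither implication holds.

[⇒] This fails. Under s = F, r = F, t = F, p = F, the left side is true but the right side is false.

[⇐] This fails. Under s = F, r = T, t = T, p = F, the left side is false but the right side is true.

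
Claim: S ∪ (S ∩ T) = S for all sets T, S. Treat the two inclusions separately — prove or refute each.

Reverse inclusion. Let x ∈ S. Then either x ∈ S and x ∉ T; or x ∈ T ∩ S. In each case x ∈ S ∪ (S ∩ T), so S ⊆ S ∪ (S ∩ T).

Forward inclusion. Let x ∈ S ∪ (S ∩ T). Then either x ∈ S and x ∉ T; or x ∈ T ∩ S. In each case x ∈ S, so S ∪ (S ∩ T) ⊆ S.

The two sets are equal.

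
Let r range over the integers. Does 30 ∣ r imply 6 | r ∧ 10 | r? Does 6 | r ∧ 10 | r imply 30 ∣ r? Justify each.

Converse. Suppose 6 ∣ r and 10 ∣ r. Any common multiple of 6 and 10 is a multiple of their lcm; here lcm(6, 10) = 6·10/gcd(6, 10) = 60/2 = 30, so 30 ∣ r.

Forward direction. If 30 ∣ r, write r = 30q. Since 30 = 5·6, r = 6·(5q), so 6 ∣ r; and since 30 = 3·10, r = 10·(3q), so 10 ∣ r.

Both implications hold.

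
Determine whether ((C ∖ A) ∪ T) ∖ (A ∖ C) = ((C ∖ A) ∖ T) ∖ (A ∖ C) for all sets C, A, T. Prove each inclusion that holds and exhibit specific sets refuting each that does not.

(⊆) fails; (⊇) holds.

(⟸) Let x ∈ ((C ∖ A) ∖ T) ∖ (A ∖ C). Then x ∈ C and x ∉ A, T, from which x ∈ ((C ∖ A) ∪ T) ∖ (A ∖ C).

(⟹) This inclusion fails. Take C = ∅, A = ∅, T = {1}; then 1 ∈ ((C ∖ A) ∪ T) ∖ (A ∖ C) but 1 ∉ ((C ∖ A) ∖ T) ∖ (A ∖ C).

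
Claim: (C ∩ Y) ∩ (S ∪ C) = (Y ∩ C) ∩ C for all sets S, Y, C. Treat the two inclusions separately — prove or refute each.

The two sets are equal.

Forward inclusion. Let x ∈ (C ∩ Y) ∩ (S ∪ C). Then either x ∈ Y ∩ C and x ∉ S; or x ∈ S ∩ Y ∩ C. In each case x ∈ (Y ∩ C) ∩ C, so (C ∩ Y) ∩ (S ∪ C) ⊆ (Y ∩ C) ∩ C.

Reverse inclusion. Let x ∈ (Y ∩ C) ∩ C. Then either x ∈ Y ∩ C and x ∉ S; or x ∈ S ∩ Y ∩ C. In each case x ∈ (C ∩ Y) ∩ (S ∪ C), so (Y ∩ C) ∩ C ⊆ (C ∩ Y) ∩ (S ∪ C).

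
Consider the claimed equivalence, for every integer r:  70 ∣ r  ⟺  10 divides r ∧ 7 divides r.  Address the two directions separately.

Both directions hold; the statement is true.

Converse. Suppose 10 ∣ r and 7 ∣ r. Any common multiple of 10 and 7 is a multiple of their lcm; here gcd(10, 7) = 1, so lcm(10, 7) = 10·7 = 70, so 70 ∣ r.

Forward direction. If 70 ∣ r, write r = 70q. Since 70 = 7·10, r = 10·(7q), so 10 ∣ r; and since 70 = 10·7, r = 7·(10q), so 7 ∣ r.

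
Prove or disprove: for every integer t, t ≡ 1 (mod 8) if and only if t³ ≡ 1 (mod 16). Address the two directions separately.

Forward direction. This fails: take t = 9. Then 9 ≡ 1 (mod 8), but 9³ = 729 ≡ 9 (mod 16), not 1.

Converse. The residues r modulo 16 with r³ ≡ 1 (mod 16) are exactly {1}, and each is ≡ 1 (mod 8).

(⇒) fails; (⇐) holds.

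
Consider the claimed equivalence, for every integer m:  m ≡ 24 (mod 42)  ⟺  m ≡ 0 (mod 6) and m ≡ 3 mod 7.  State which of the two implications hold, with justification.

Both implications hold.

(⇒) Suppose m ≡ 24 (mod 42); write m = 42j + 24. Since 6 ∣ 42, reducing mod 6 gives m ≡ 24 ≡ 0 (mod 6); since 7 ∣ 42, reducing mod 7 gives m ≡ 24 ≡ 3 (mod 7).

(⇐) Conversely, if m ≡ 0 (mod 6) and m ≡ 3 (mod 7), then by the Chinese remainder theorem m ≡ 24 (mod 42). This is exactly m ≡ 24 (mod 42).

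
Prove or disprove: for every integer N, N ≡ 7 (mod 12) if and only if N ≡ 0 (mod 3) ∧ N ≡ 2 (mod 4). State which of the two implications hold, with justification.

Neither implication holds.

(→) This fails: N = 7 gives 7 ≡ 7 (mod 12) but 7 ≡ 1 (mod 3), so the conjunction on the right does not hold.

(←) This fails: N = 6 satisfies both congruences on the right (6 ≡ 0 mod 3 and 6 ≡ 2 mod 4) yet 6 ≡ 6 (mod 12), not 7.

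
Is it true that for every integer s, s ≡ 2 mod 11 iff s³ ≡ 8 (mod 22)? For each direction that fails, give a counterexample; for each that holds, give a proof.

Only the reverse direction holds.

(⟹) This fails: take s = 13. Then 13 ≡ 2 (mod 11), but 13³ = 2197 ≡ 19 (mod 22), not 8.

(⟸) Conversely, the residues r modulo 22 with r³ ≡ 8 (mod 22) are exactly {2}, and each is ≡ 2 (mod 11).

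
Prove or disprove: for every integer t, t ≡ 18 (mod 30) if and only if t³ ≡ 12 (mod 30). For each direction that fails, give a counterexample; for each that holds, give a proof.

Both directions hold; the statement is true.

[⇐] Suppose t³ ≡ 12 (mod 30). The only residue r in {0, …, 29} with r³ ≡ 12 (mod 30) is r = 18, so t ≡ 18 (mod 30).

[⇒] Suppose t ≡ 18 (mod 30). Write t = 30j + 18. Then (30j + 18)³ = 27000j³ + 48600j² + 29160j + 5832 = 30(900j³ + 1620j² + 972j + 194) + 12, so t³ ≡ 12 (mod 30).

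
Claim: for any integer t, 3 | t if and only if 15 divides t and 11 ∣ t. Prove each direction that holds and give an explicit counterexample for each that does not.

[⇒] This fails: take t = 3. Certainly 3 ∣ 3, but 15 ∤ 3.

[⇐] Suppose 15 ∣ t and 11 ∣ t. Any common multiple of 15 and 11 is a multiple of their lcm; here gcd(15, 11) = 1, so lcm(15, 11) = 15·11 = 165, so 165 ∣ t. Since 3 ∣ 165, it follows that 3 ∣ t.

(⇒) fails; (⇐) holds.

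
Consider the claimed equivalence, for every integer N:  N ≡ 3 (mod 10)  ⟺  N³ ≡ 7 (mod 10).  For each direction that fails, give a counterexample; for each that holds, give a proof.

(⇐) For the converse, argue contrapositively. If N ≢ 3 (mod 10), then N is congruent to one of 0, 1, 2, 4, 5, 6, 7, 8, 9 modulo 10, and these give N³ ≡ 0, 1, 8, 4, 5, 6, 3, 2, 9 respectively — never 7.

(⇒) Suppose N ≡ 3 (mod 10). Write N = 10j + 3. Then (10j + 3)³ = 1000j³ + 900j² + 270j + 27 = 10(100j³ + 90j² + 27j + 2) + 7, so N³ ≡ 7 (mod 10).

Both directions hold.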